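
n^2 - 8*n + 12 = (n - 6)*(n - 2)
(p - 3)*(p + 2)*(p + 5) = p^3 + 4*p^2 - 11*p - 30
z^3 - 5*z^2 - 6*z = z*(z - 6)*(z + 1)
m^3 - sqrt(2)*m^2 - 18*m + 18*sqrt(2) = (m - 3*sqrt(2))*(m - sqrt(2))*(m + 3*sqrt(2))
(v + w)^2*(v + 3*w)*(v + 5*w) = v^4 + 10*v^3*w + 32*v^2*w^2 + 38*v*w^3 + 15*w^4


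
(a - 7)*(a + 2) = a^2 - 5*a - 14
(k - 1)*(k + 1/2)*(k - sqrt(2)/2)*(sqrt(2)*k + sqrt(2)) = sqrt(2)*k^4 - k^3 + sqrt(2)*k^3/2 - sqrt(2)*k^2 - k^2/2 - sqrt(2)*k/2 + k + 1/2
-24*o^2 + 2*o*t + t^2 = (-4*o + t)*(6*o + t)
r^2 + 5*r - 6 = (r - 1)*(r + 6)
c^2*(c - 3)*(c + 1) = c^4 - 2*c^3 - 3*c^2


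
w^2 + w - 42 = (w - 6)*(w + 7)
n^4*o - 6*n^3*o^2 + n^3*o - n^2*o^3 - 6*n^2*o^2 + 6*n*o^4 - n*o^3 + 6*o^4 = (n - 6*o)*(n - o)*(n + o)*(n*o + o)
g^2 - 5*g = g*(g - 5)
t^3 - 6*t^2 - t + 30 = (t - 5)*(t - 3)*(t + 2)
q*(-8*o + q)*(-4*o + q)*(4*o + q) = 128*o^3*q - 16*o^2*q^2 - 8*o*q^3 + q^4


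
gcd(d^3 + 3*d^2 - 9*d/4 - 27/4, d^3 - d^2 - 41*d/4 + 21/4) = d + 3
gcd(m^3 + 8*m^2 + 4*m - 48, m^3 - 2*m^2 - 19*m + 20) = m + 4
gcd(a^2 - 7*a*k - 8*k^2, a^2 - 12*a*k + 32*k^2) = a - 8*k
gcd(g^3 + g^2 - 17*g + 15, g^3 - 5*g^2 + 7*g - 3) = g^2 - 4*g + 3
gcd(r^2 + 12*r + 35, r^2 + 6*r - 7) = r + 7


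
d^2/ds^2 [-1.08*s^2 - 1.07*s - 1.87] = -2.16000000000000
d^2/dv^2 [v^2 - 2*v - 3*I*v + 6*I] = 2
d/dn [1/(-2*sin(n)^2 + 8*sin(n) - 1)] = 4*(sin(n) - 2)*cos(n)/(-8*sin(n) - cos(2*n) + 2)^2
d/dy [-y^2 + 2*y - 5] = 2 - 2*y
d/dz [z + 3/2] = 1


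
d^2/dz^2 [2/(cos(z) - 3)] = 2*(sin(z)^2 - 3*cos(z) + 1)/(cos(z) - 3)^3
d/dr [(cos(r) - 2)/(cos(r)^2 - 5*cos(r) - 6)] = (cos(r)^2 - 4*cos(r) + 16)*sin(r)/(sin(r)^2 + 5*cos(r) + 5)^2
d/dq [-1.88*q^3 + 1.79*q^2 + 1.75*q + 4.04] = -5.64*q^2 + 3.58*q + 1.75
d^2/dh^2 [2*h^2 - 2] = 4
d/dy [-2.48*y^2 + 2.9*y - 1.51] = 2.9 - 4.96*y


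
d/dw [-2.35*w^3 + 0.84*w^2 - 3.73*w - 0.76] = -7.05*w^2 + 1.68*w - 3.73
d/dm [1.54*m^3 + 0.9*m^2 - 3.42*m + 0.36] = 4.62*m^2 + 1.8*m - 3.42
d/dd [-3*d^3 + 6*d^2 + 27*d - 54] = -9*d^2 + 12*d + 27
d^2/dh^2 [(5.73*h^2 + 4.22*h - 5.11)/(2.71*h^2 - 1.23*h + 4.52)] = (100.183822*h^3 - 646.297602*h^2 - 207.950766*h + 390.780394)/(19.902511*h^6 - 27.099729*h^5 + 111.885873*h^4 - 92.259963*h^3 + 186.614076*h^2 - 75.388176*h + 92.345408)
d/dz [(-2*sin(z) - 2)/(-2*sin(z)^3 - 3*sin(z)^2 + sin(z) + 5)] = 2*(-9*sin(z)^2 - 9*sin(z) + sin(3*z) - 4)*cos(z)/(2*sin(z)^3 + 3*sin(z)^2 - sin(z) - 5)^2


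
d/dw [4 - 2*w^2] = -4*w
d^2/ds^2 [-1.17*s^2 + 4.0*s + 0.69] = -2.34000000000000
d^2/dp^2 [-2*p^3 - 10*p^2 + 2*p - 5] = -12*p - 20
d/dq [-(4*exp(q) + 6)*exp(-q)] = 6*exp(-q)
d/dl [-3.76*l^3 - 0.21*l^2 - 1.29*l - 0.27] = -11.28*l^2 - 0.42*l - 1.29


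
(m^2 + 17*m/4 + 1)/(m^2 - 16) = (m + 1/4)/(m - 4)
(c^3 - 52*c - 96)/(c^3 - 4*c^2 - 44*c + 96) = (c + 2)/(c - 2)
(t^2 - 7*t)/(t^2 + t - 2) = t*(t - 7)/(t^2 + t - 2)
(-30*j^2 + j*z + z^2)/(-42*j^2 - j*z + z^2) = (-5*j + z)/(-7*j + z)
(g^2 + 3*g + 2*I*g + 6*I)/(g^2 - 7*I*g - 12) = (g^2 + g*(3 + 2*I) + 6*I)/(g^2 - 7*I*g - 12)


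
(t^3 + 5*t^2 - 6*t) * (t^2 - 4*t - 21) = t^5 + t^4 - 47*t^3 - 81*t^2 + 126*t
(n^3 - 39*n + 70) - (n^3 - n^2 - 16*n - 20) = n^2 - 23*n + 90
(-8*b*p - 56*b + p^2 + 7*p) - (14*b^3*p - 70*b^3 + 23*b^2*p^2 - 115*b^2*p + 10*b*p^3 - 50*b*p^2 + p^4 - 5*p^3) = -14*b^3*p + 70*b^3 - 23*b^2*p^2 + 115*b^2*p - 10*b*p^3 + 50*b*p^2 - 8*b*p - 56*b - p^4 + 5*p^3 + p^2 + 7*p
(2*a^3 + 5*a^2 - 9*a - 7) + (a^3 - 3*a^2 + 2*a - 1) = 3*a^3 + 2*a^2 - 7*a - 8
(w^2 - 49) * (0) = 0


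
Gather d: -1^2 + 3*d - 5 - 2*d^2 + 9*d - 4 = -2*d^2 + 12*d - 10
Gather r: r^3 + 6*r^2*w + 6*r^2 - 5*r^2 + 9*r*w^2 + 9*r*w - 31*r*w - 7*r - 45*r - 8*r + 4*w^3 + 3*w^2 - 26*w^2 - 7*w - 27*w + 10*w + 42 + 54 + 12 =r^3 + r^2*(6*w + 1) + r*(9*w^2 - 22*w - 60) + 4*w^3 - 23*w^2 - 24*w + 108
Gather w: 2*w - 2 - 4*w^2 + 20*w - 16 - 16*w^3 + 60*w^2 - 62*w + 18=-16*w^3 + 56*w^2 - 40*w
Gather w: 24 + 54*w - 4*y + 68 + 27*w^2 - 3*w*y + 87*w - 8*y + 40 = 27*w^2 + w*(141 - 3*y) - 12*y + 132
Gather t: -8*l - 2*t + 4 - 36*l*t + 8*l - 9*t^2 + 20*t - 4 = -9*t^2 + t*(18 - 36*l)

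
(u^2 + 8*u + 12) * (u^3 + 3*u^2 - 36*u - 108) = u^5 + 11*u^4 - 360*u^2 - 1296*u - 1296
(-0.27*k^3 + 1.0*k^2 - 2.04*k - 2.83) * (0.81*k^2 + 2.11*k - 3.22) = -0.2187*k^5 + 0.2403*k^4 + 1.327*k^3 - 9.8167*k^2 + 0.597500000000001*k + 9.1126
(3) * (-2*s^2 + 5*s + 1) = -6*s^2 + 15*s + 3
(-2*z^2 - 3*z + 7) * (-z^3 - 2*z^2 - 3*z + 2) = 2*z^5 + 7*z^4 + 5*z^3 - 9*z^2 - 27*z + 14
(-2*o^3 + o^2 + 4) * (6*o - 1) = -12*o^4 + 8*o^3 - o^2 + 24*o - 4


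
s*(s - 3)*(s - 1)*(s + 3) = s^4 - s^3 - 9*s^2 + 9*s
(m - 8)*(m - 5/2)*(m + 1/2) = m^3 - 10*m^2 + 59*m/4 + 10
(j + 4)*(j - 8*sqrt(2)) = j^2 - 8*sqrt(2)*j + 4*j - 32*sqrt(2)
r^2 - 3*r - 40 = (r - 8)*(r + 5)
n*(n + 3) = n^2 + 3*n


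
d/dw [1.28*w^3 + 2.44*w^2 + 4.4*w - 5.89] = 3.84*w^2 + 4.88*w + 4.4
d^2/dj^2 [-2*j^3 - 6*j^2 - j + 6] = -12*j - 12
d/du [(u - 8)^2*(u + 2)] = (u - 8)*(3*u - 4)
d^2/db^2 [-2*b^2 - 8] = -4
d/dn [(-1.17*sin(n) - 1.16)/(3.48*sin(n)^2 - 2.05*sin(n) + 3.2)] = (4.0716*sin(n)^2 + 8.0736*sin(n) - 6.122)*cos(n)/(12.1104*sin(n)^4 - 14.268*sin(n)^3 + 26.4745*sin(n)^2 - 13.12*sin(n) + 10.24)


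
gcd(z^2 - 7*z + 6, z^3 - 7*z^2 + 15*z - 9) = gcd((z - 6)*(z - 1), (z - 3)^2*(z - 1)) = z - 1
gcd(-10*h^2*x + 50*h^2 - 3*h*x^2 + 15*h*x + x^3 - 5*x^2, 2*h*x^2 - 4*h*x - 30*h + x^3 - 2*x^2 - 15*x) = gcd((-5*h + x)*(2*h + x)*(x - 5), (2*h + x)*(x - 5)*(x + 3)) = 2*h*x - 10*h + x^2 - 5*x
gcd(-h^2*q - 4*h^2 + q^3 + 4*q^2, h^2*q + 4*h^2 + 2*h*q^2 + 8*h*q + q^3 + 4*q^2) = h*q + 4*h + q^2 + 4*q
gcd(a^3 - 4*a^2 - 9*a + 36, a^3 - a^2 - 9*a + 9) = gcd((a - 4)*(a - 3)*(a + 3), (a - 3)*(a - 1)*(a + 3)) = a^2 - 9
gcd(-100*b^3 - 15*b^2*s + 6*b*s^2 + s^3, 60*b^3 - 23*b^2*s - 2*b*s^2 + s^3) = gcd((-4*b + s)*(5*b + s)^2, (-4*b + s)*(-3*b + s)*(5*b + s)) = -20*b^2 + b*s + s^2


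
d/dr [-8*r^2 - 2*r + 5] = -16*r - 2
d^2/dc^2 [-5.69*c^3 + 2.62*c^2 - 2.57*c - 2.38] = 5.24 - 34.14*c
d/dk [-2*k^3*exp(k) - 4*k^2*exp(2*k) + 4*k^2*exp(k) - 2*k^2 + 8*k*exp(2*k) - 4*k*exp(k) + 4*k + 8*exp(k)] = -2*k^3*exp(k) - 8*k^2*exp(2*k) - 2*k^2*exp(k) + 8*k*exp(2*k) + 4*k*exp(k) - 4*k + 8*exp(2*k) + 4*exp(k) + 4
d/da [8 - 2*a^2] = -4*a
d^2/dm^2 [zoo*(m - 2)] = 0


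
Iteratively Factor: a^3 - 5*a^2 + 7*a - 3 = (a - 1)*(a^2 - 4*a + 3) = (a - 1)^2*(a - 3)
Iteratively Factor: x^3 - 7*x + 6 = (x - 2)*(x^2 + 2*x - 3) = (x - 2)*(x + 3)*(x - 1)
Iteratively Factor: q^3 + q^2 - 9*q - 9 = (q - 3)*(q^2 + 4*q + 3) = (q - 3)*(q + 1)*(q + 3)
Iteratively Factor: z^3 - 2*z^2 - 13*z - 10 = (z + 1)*(z^2 - 3*z - 10) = (z + 1)*(z + 2)*(z - 5)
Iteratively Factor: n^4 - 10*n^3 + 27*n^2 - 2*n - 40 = (n - 4)*(n^3 - 6*n^2 + 3*n + 10) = (n - 5)*(n - 4)*(n^2 - n - 2) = (n - 5)*(n - 4)*(n + 1)*(n - 2)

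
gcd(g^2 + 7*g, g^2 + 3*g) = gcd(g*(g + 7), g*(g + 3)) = g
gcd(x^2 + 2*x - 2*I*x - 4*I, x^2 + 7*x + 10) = x + 2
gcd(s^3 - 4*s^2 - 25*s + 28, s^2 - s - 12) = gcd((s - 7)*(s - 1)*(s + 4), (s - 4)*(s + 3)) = 1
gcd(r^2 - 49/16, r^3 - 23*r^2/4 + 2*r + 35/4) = r - 7/4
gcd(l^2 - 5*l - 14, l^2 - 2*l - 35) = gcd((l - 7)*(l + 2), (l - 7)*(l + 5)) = l - 7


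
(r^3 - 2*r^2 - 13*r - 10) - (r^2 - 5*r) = r^3 - 3*r^2 - 8*r - 10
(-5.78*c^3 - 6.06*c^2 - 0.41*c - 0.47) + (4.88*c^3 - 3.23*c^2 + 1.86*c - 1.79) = -0.9*c^3 - 9.29*c^2 + 1.45*c - 2.26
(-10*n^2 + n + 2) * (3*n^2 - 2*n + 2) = -30*n^4 + 23*n^3 - 16*n^2 - 2*n + 4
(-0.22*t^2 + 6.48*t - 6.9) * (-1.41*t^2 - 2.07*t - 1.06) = 0.3102*t^4 - 8.6814*t^3 - 3.4514*t^2 + 7.4142*t + 7.314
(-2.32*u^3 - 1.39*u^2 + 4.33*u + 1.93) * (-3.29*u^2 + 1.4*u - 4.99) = 7.6328*u^5 + 1.3251*u^4 - 4.6149*u^3 + 6.6484*u^2 - 18.9047*u - 9.6307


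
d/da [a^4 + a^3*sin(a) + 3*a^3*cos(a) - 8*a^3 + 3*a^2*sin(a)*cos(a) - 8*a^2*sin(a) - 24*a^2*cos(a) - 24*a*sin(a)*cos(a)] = -3*a^3*sin(a) + a^3*cos(a) + 4*a^3 + 27*a^2*sin(a) + a^2*cos(a) + 3*a^2*cos(2*a) - 24*a^2 - 16*a*sin(a) + 3*a*sin(2*a) - 48*a*cos(a) - 24*a*cos(2*a) - 12*sin(2*a)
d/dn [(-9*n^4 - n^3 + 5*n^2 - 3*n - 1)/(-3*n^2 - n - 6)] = (54*n^5 + 30*n^4 + 218*n^3 + 4*n^2 - 66*n + 17)/(9*n^4 + 6*n^3 + 37*n^2 + 12*n + 36)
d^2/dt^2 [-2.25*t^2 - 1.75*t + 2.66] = -4.50000000000000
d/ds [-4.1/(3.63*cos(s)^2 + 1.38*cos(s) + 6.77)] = -(29.766*cos(s) + 5.658)*sin(s)/(3.63*cos(s)^2 + 1.38*cos(s) + 6.77)^2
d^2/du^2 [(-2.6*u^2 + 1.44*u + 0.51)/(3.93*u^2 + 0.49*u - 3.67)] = (54.494952*u^3 - 177.738966*u^2 + 130.508226*u - 49.902712)/(60.698457*u^6 + 22.704003*u^5 - 167.21757*u^4 - 42.286265*u^3 + 156.15483*u^2 + 19.799283*u - 49.430863)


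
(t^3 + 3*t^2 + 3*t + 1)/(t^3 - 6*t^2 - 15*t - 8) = (t + 1)/(t - 8)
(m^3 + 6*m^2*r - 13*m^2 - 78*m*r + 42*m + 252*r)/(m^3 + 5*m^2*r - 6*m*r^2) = (-m^2 + 13*m - 42)/(m*(-m + r))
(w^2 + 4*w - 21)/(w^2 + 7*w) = (w - 3)/w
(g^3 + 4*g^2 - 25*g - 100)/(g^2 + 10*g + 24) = (g^2 - 25)/(g + 6)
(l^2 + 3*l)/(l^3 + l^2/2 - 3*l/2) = 2*(l + 3)/(2*l^2 + l - 3)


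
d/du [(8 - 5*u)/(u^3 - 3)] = (10*u^3 - 24*u^2 + 15)/(u^6 - 6*u^3 + 9)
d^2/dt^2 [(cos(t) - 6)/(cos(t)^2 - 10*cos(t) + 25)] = (145*cos(t)/4 + 2*cos(2*t) - cos(3*t)/4 - 14)/(cos(t) - 5)^4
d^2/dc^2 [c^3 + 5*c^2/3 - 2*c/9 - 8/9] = 6*c + 10/3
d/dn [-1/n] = n^(-2)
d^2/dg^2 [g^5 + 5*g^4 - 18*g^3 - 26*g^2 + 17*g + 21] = 20*g^3 + 60*g^2 - 108*g - 52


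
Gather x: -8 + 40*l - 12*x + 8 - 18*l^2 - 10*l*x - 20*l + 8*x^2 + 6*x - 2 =-18*l^2 + 20*l + 8*x^2 + x*(-10*l - 6) - 2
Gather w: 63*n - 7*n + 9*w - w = 56*n + 8*w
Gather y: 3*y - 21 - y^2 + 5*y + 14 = -y^2 + 8*y - 7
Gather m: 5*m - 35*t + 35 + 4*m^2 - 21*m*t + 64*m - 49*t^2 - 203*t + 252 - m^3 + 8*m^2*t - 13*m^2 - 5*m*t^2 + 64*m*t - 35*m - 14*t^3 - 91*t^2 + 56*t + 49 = -m^3 + m^2*(8*t - 9) + m*(-5*t^2 + 43*t + 34) - 14*t^3 - 140*t^2 - 182*t + 336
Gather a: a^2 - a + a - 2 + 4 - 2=a^2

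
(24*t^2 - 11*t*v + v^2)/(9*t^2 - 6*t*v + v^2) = (8*t - v)/(3*t - v)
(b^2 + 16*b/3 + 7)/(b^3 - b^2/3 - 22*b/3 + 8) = (3*b + 7)/(3*b^2 - 10*b + 8)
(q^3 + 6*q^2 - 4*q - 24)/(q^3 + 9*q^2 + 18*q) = (q^2 - 4)/(q*(q + 3))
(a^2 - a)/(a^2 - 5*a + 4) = a/(a - 4)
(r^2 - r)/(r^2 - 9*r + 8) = r/(r - 8)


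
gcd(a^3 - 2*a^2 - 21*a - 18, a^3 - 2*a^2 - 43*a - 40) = a + 1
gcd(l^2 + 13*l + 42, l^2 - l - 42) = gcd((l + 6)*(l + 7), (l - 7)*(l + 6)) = l + 6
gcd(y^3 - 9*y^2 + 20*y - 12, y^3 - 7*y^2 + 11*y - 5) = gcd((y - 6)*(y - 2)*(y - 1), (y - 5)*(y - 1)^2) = y - 1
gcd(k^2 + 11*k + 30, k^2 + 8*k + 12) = k + 6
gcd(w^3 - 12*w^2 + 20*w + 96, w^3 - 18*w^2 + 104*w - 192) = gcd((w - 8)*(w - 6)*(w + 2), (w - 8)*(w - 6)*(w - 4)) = w^2 - 14*w + 48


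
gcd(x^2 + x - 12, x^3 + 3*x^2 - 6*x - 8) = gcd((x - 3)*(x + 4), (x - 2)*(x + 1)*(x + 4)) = x + 4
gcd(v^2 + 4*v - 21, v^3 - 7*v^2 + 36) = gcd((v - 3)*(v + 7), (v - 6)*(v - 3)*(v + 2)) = v - 3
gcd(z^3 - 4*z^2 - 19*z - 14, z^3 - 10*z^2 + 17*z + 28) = z^2 - 6*z - 7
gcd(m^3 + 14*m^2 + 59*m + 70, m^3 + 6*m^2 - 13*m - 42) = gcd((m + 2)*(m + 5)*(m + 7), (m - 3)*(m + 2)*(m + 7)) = m^2 + 9*m + 14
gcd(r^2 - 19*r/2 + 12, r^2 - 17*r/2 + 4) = r - 8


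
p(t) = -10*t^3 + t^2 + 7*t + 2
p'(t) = -30*t^2 + 2*t + 7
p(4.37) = -782.85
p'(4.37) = -557.17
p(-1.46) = 25.03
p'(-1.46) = -59.87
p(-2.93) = 241.61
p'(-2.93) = -256.41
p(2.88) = -208.42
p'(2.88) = -236.07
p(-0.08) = 1.45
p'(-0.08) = 6.65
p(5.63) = -1711.43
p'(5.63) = -932.65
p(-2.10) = 84.32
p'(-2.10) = -129.50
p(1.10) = -2.40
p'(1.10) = -27.10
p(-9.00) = 7310.00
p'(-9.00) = -2441.00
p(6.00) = -2080.00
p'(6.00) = -1061.00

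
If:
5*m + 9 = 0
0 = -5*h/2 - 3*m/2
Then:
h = 27/25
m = -9/5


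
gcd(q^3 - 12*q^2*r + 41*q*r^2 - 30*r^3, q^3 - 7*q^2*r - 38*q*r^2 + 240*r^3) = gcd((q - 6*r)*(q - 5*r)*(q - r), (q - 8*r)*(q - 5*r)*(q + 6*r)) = q - 5*r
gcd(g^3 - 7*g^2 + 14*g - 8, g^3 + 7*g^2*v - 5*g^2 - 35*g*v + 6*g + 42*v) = g - 2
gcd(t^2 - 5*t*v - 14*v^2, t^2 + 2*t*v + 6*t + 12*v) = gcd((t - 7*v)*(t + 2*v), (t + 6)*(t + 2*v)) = t + 2*v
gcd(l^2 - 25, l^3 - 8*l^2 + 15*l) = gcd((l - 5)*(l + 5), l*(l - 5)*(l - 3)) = l - 5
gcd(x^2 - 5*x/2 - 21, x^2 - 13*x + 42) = x - 6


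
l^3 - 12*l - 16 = (l - 4)*(l + 2)^2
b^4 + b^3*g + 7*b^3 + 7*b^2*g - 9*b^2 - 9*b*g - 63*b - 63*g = (b - 3)*(b + 3)*(b + 7)*(b + g)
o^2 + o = o*(o + 1)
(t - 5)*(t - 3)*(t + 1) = t^3 - 7*t^2 + 7*t + 15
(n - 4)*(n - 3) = n^2 - 7*n + 12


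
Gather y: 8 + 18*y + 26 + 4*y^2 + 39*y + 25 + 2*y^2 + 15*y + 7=6*y^2 + 72*y + 66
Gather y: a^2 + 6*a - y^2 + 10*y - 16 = a^2 + 6*a - y^2 + 10*y - 16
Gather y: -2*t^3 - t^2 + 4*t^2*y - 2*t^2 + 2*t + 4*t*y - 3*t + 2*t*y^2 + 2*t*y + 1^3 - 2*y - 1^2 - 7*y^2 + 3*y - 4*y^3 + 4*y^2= -2*t^3 - 3*t^2 - t - 4*y^3 + y^2*(2*t - 3) + y*(4*t^2 + 6*t + 1)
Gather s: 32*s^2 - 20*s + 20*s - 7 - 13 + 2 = 32*s^2 - 18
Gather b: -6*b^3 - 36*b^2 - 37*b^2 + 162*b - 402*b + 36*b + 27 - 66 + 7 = -6*b^3 - 73*b^2 - 204*b - 32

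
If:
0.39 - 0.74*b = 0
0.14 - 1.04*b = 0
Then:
No Solution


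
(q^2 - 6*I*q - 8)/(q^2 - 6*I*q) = (q^2 - 6*I*q - 8)/(q*(q - 6*I))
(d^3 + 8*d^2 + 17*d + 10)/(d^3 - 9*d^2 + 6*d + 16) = (d^2 + 7*d + 10)/(d^2 - 10*d + 16)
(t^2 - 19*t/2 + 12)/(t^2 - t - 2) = (-t^2 + 19*t/2 - 12)/(-t^2 + t + 2)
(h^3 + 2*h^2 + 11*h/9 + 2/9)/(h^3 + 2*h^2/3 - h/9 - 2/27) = 3*(h + 1)/(3*h - 1)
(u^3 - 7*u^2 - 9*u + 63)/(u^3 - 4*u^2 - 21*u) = (u - 3)/u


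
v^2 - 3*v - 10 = (v - 5)*(v + 2)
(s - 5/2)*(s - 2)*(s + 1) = s^3 - 7*s^2/2 + s/2 + 5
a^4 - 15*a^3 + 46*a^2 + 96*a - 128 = (a - 8)^2*(a - 1)*(a + 2)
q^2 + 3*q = q*(q + 3)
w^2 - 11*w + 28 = (w - 7)*(w - 4)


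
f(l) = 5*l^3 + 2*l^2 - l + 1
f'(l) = 15*l^2 + 4*l - 1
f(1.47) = 19.73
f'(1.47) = 37.29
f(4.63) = 535.51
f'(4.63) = 339.07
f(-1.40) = -7.40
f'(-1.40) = 22.80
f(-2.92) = -103.51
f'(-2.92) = 115.22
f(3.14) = 172.37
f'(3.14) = 159.45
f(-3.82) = -244.71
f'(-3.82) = 202.61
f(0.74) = 3.38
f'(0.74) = 10.17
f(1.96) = 44.37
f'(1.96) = 64.46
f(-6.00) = -1001.00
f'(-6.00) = 515.00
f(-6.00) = -1001.00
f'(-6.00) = 515.00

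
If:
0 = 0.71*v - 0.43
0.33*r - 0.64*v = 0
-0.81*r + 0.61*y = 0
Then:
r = 1.17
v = 0.61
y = 1.56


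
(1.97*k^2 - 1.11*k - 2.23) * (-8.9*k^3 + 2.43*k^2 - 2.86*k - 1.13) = -17.533*k^5 + 14.6661*k^4 + 11.5155*k^3 - 4.4704*k^2 + 7.6321*k + 2.5199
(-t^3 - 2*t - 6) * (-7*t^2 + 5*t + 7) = 7*t^5 - 5*t^4 + 7*t^3 + 32*t^2 - 44*t - 42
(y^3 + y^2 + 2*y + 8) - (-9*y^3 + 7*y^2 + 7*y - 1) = 10*y^3 - 6*y^2 - 5*y + 9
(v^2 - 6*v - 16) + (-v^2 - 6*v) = -12*v - 16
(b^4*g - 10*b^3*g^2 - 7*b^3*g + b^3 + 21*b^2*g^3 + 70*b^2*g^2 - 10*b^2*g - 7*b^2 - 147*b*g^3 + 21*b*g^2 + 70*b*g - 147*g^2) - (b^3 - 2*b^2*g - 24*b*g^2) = b^4*g - 10*b^3*g^2 - 7*b^3*g + 21*b^2*g^3 + 70*b^2*g^2 - 8*b^2*g - 7*b^2 - 147*b*g^3 + 45*b*g^2 + 70*b*g - 147*g^2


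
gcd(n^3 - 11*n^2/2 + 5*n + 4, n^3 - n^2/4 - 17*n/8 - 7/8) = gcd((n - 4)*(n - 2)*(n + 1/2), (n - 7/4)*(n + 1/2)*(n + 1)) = n + 1/2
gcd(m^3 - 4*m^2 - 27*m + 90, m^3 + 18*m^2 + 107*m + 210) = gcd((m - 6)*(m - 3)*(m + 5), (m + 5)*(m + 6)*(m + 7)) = m + 5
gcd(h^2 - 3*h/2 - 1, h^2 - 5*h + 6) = h - 2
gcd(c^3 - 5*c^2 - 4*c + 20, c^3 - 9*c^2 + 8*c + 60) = c^2 - 3*c - 10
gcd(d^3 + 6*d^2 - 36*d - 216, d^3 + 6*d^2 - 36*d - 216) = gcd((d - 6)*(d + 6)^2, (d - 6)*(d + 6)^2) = d^3 + 6*d^2 - 36*d - 216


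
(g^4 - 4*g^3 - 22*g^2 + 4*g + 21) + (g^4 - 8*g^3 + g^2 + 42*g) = 2*g^4 - 12*g^3 - 21*g^2 + 46*g + 21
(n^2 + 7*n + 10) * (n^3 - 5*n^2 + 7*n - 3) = n^5 + 2*n^4 - 18*n^3 - 4*n^2 + 49*n - 30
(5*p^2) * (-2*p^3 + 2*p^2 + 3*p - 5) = -10*p^5 + 10*p^4 + 15*p^3 - 25*p^2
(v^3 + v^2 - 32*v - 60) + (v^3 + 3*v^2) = 2*v^3 + 4*v^2 - 32*v - 60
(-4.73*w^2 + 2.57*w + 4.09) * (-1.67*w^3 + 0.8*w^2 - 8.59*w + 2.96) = 7.8991*w^5 - 8.0759*w^4 + 35.8564*w^3 - 32.8051*w^2 - 27.5259*w + 12.1064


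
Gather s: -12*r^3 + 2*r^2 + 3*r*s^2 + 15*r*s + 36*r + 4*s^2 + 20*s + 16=-12*r^3 + 2*r^2 + 36*r + s^2*(3*r + 4) + s*(15*r + 20) + 16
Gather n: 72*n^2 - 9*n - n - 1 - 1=72*n^2 - 10*n - 2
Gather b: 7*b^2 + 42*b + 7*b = 7*b^2 + 49*b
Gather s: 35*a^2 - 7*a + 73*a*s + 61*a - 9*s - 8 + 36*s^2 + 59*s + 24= 35*a^2 + 54*a + 36*s^2 + s*(73*a + 50) + 16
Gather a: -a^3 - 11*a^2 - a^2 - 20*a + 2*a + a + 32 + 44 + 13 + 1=-a^3 - 12*a^2 - 17*a + 90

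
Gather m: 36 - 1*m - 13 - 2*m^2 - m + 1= -2*m^2 - 2*m + 24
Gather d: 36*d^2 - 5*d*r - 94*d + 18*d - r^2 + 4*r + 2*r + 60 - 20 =36*d^2 + d*(-5*r - 76) - r^2 + 6*r + 40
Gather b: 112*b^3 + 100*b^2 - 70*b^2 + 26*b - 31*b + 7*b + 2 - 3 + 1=112*b^3 + 30*b^2 + 2*b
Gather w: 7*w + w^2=w^2 + 7*w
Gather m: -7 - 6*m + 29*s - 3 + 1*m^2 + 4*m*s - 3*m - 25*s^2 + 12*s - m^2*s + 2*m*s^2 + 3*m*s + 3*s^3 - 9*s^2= m^2*(1 - s) + m*(2*s^2 + 7*s - 9) + 3*s^3 - 34*s^2 + 41*s - 10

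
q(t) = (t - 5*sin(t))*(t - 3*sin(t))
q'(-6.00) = 39.90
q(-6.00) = 50.58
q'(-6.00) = 39.90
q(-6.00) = 50.58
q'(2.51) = 2.21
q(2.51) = -0.33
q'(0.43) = 5.77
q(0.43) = 1.36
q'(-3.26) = -36.88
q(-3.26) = 13.92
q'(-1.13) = -2.74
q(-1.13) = 5.37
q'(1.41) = -2.14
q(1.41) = 5.47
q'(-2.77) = -13.13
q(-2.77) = 1.60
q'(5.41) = -25.62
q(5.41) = 71.25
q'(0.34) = 4.88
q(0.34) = 0.88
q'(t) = (1 - 5*cos(t))*(t - 3*sin(t)) + (1 - 3*cos(t))*(t - 5*sin(t)) = -8*t*cos(t) + 2*t - 8*sin(t) + 15*sin(2*t)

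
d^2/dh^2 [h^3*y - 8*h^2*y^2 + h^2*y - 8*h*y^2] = 2*y*(3*h - 8*y + 1)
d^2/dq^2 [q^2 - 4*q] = 2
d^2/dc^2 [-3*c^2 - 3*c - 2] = -6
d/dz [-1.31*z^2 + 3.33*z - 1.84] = 3.33 - 2.62*z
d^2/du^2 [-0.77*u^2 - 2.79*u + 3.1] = -1.54000000000000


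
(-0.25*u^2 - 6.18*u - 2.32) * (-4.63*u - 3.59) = 1.1575*u^3 + 29.5109*u^2 + 32.9278*u + 8.3288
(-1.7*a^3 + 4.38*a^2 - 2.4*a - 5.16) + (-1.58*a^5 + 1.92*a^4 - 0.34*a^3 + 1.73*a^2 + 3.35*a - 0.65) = -1.58*a^5 + 1.92*a^4 - 2.04*a^3 + 6.11*a^2 + 0.95*a - 5.81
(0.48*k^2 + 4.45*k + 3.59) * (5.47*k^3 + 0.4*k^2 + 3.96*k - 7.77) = 2.6256*k^5 + 24.5335*k^4 + 23.3181*k^3 + 15.3284*k^2 - 20.3601*k - 27.8943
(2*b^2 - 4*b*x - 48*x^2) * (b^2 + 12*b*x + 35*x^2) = 2*b^4 + 20*b^3*x - 26*b^2*x^2 - 716*b*x^3 - 1680*x^4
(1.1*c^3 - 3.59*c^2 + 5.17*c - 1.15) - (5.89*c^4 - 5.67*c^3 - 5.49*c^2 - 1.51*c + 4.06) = -5.89*c^4 + 6.77*c^3 + 1.9*c^2 + 6.68*c - 5.21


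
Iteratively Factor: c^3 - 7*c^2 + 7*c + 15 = (c - 5)*(c^2 - 2*c - 3) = (c - 5)*(c + 1)*(c - 3)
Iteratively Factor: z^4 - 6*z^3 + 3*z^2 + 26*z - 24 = (z - 1)*(z^3 - 5*z^2 - 2*z + 24) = (z - 4)*(z - 1)*(z^2 - z - 6) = (z - 4)*(z - 3)*(z - 1)*(z + 2)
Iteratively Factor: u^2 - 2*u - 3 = (u + 1)*(u - 3)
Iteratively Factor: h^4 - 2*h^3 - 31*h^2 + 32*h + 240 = (h + 3)*(h^3 - 5*h^2 - 16*h + 80) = (h - 4)*(h + 3)*(h^2 - h - 20) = (h - 4)*(h + 3)*(h + 4)*(h - 5)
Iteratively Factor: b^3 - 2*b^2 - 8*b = (b)*(b^2 - 2*b - 8) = b*(b - 4)*(b + 2)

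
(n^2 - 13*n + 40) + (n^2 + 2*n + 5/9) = 2*n^2 - 11*n + 365/9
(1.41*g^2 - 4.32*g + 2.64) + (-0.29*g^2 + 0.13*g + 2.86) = 1.12*g^2 - 4.19*g + 5.5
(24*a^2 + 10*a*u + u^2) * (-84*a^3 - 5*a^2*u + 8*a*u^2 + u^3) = -2016*a^5 - 960*a^4*u + 58*a^3*u^2 + 99*a^2*u^3 + 18*a*u^4 + u^5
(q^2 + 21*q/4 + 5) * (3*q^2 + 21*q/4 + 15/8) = 3*q^4 + 21*q^3 + 711*q^2/16 + 1155*q/32 + 75/8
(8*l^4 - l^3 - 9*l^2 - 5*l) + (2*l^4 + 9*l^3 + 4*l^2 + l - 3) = 10*l^4 + 8*l^3 - 5*l^2 - 4*l - 3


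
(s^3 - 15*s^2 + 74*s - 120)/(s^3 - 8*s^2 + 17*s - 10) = (s^2 - 10*s + 24)/(s^2 - 3*s + 2)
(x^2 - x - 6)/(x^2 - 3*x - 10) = (x - 3)/(x - 5)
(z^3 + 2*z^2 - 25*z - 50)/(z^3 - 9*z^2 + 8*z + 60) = (z + 5)/(z - 6)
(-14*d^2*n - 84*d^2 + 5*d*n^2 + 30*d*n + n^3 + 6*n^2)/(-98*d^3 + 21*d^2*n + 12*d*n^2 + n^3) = (n + 6)/(7*d + n)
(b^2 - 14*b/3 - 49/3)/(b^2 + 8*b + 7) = (3*b^2 - 14*b - 49)/(3*(b^2 + 8*b + 7))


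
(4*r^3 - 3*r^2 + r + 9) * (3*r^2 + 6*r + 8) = 12*r^5 + 15*r^4 + 17*r^3 + 9*r^2 + 62*r + 72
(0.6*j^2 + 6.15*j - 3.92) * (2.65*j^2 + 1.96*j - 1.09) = 1.59*j^4 + 17.4735*j^3 + 1.012*j^2 - 14.3867*j + 4.2728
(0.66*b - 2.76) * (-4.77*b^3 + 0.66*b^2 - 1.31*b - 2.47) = -3.1482*b^4 + 13.6008*b^3 - 2.6862*b^2 + 1.9854*b + 6.8172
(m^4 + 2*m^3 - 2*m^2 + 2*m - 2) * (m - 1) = m^5 + m^4 - 4*m^3 + 4*m^2 - 4*m + 2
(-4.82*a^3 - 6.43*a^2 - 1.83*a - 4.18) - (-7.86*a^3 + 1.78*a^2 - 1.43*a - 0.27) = 3.04*a^3 - 8.21*a^2 - 0.4*a - 3.91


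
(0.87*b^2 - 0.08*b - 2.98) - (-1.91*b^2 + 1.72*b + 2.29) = 2.78*b^2 - 1.8*b - 5.27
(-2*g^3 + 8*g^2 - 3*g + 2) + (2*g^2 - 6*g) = -2*g^3 + 10*g^2 - 9*g + 2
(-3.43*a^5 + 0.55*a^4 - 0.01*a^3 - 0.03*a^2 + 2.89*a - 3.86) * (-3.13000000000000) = 10.7359*a^5 - 1.7215*a^4 + 0.0313*a^3 + 0.0939*a^2 - 9.0457*a + 12.0818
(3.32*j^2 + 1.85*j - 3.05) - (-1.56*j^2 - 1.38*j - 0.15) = 4.88*j^2 + 3.23*j - 2.9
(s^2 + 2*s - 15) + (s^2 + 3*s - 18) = 2*s^2 + 5*s - 33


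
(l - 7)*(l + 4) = l^2 - 3*l - 28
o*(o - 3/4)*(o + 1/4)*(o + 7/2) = o^4 + 3*o^3 - 31*o^2/16 - 21*o/32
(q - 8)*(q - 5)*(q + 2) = q^3 - 11*q^2 + 14*q + 80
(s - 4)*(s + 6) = s^2 + 2*s - 24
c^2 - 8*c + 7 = (c - 7)*(c - 1)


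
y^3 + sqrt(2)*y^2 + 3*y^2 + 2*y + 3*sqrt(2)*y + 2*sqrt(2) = (y + 1)*(y + 2)*(y + sqrt(2))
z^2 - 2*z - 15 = (z - 5)*(z + 3)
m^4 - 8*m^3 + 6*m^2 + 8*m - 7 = (m - 7)*(m - 1)^2*(m + 1)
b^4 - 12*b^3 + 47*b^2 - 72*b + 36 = (b - 6)*(b - 3)*(b - 2)*(b - 1)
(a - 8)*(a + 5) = a^2 - 3*a - 40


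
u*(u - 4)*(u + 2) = u^3 - 2*u^2 - 8*u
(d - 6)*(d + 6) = d^2 - 36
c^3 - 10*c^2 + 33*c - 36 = (c - 4)*(c - 3)^2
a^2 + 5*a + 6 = (a + 2)*(a + 3)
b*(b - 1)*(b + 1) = b^3 - b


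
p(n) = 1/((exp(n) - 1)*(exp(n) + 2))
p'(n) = -exp(n)/((exp(n) - 1)*(exp(n) + 2)^2) - exp(n)/((exp(n) - 1)^2*(exp(n) + 2))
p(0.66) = 0.27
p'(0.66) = -0.70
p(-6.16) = -0.50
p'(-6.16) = -0.00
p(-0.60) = -0.87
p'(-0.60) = -0.87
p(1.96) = 0.02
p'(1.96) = -0.04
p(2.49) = 0.01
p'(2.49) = -0.01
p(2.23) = 0.01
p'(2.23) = -0.02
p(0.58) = 0.34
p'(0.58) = -0.92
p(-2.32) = -0.53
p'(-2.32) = -0.03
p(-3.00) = -0.51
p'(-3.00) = -0.01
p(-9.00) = -0.50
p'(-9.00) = 0.00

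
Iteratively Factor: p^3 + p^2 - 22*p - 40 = (p + 4)*(p^2 - 3*p - 10) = (p + 2)*(p + 4)*(p - 5)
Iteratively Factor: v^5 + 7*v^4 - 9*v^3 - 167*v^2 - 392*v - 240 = (v - 5)*(v^4 + 12*v^3 + 51*v^2 + 88*v + 48) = (v - 5)*(v + 1)*(v^3 + 11*v^2 + 40*v + 48) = (v - 5)*(v + 1)*(v + 4)*(v^2 + 7*v + 12) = (v - 5)*(v + 1)*(v + 4)^2*(v + 3)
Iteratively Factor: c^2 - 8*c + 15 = (c - 5)*(c - 3)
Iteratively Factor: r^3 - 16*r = (r + 4)*(r^2 - 4*r) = r*(r + 4)*(r - 4)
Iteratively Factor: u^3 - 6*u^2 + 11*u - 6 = (u - 3)*(u^2 - 3*u + 2) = (u - 3)*(u - 2)*(u - 1)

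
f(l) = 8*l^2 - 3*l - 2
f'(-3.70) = -62.20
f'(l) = 16*l - 3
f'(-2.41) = -41.56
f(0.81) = 0.82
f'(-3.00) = -51.00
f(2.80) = 52.32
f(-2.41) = 51.69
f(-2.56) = 58.11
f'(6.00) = 93.00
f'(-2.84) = -48.44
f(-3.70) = 118.62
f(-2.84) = 71.04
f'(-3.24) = -54.84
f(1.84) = 19.56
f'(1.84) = 26.44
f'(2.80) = 41.80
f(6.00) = 268.00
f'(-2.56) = -43.96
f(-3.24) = 91.70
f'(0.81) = 9.96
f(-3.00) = 79.00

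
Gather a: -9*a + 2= 2 - 9*a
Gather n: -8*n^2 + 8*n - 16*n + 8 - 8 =-8*n^2 - 8*n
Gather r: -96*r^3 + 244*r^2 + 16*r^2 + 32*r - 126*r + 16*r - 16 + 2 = -96*r^3 + 260*r^2 - 78*r - 14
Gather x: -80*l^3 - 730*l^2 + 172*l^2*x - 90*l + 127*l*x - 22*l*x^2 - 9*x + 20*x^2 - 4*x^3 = -80*l^3 - 730*l^2 - 90*l - 4*x^3 + x^2*(20 - 22*l) + x*(172*l^2 + 127*l - 9)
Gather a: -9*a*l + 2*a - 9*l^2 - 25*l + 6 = a*(2 - 9*l) - 9*l^2 - 25*l + 6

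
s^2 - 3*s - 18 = (s - 6)*(s + 3)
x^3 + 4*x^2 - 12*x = x*(x - 2)*(x + 6)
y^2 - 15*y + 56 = (y - 8)*(y - 7)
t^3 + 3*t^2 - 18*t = t*(t - 3)*(t + 6)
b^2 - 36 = (b - 6)*(b + 6)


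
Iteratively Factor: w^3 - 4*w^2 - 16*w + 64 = (w + 4)*(w^2 - 8*w + 16) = (w - 4)*(w + 4)*(w - 4)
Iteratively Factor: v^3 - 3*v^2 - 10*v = (v + 2)*(v^2 - 5*v) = v*(v + 2)*(v - 5)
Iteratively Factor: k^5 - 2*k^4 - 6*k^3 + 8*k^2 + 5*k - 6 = (k - 3)*(k^4 + k^3 - 3*k^2 - k + 2) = (k - 3)*(k - 1)*(k^3 + 2*k^2 - k - 2) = (k - 3)*(k - 1)*(k + 2)*(k^2 - 1) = (k - 3)*(k - 1)^2*(k + 2)*(k + 1)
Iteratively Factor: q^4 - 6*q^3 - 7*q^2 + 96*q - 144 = (q - 3)*(q^3 - 3*q^2 - 16*q + 48) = (q - 4)*(q - 3)*(q^2 + q - 12) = (q - 4)*(q - 3)^2*(q + 4)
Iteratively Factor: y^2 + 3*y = (y + 3)*(y)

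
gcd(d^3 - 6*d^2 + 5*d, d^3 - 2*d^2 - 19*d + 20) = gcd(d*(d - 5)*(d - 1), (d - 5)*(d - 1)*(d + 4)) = d^2 - 6*d + 5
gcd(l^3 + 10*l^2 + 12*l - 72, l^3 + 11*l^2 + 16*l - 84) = l^2 + 4*l - 12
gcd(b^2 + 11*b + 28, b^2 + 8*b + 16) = b + 4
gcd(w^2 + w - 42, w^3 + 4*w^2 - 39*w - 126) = w^2 + w - 42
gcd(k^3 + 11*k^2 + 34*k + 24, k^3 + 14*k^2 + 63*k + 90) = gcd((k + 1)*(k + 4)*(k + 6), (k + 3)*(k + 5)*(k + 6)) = k + 6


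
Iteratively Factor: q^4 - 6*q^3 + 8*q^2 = (q - 4)*(q^3 - 2*q^2) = q*(q - 4)*(q^2 - 2*q) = q^2*(q - 4)*(q - 2)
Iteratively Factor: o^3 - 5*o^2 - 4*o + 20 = (o + 2)*(o^2 - 7*o + 10) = (o - 5)*(o + 2)*(o - 2)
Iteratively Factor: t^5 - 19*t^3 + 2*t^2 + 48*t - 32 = (t - 1)*(t^4 + t^3 - 18*t^2 - 16*t + 32) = (t - 1)*(t + 2)*(t^3 - t^2 - 16*t + 16) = (t - 4)*(t - 1)*(t + 2)*(t^2 + 3*t - 4) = (t - 4)*(t - 1)^2*(t + 2)*(t + 4)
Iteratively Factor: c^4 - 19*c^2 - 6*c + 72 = (c - 2)*(c^3 + 2*c^2 - 15*c - 36) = (c - 2)*(c + 3)*(c^2 - c - 12) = (c - 4)*(c - 2)*(c + 3)*(c + 3)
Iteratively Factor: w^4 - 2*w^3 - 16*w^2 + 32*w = (w - 4)*(w^3 + 2*w^2 - 8*w) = (w - 4)*(w - 2)*(w^2 + 4*w) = w*(w - 4)*(w - 2)*(w + 4)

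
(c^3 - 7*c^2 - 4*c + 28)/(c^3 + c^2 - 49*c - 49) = (c^2 - 4)/(c^2 + 8*c + 7)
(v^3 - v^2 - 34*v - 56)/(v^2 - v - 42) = (v^2 + 6*v + 8)/(v + 6)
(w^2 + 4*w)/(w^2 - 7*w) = (w + 4)/(w - 7)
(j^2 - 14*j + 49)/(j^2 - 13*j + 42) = (j - 7)/(j - 6)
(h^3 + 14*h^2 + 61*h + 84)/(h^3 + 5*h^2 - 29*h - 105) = (h + 4)/(h - 5)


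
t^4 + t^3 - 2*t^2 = t^2*(t - 1)*(t + 2)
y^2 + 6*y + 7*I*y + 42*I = (y + 6)*(y + 7*I)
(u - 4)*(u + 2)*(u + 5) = u^3 + 3*u^2 - 18*u - 40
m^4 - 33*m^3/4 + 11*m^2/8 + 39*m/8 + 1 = (m - 8)*(m - 1)*(m + 1/4)*(m + 1/2)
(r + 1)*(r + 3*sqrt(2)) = r^2 + r + 3*sqrt(2)*r + 3*sqrt(2)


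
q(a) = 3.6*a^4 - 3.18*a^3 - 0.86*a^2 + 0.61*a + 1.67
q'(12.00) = 23489.41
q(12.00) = 69039.71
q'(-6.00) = -3442.91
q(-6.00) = 5319.53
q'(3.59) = 537.75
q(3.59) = 443.61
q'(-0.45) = -1.86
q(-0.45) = 1.66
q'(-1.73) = -99.53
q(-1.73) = 46.75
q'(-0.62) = -5.42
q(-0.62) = 2.25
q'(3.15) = 350.62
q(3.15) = 250.11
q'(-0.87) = -14.60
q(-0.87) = 4.64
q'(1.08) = 5.76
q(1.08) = 2.22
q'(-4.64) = -1635.32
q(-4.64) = 1966.68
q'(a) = 14.4*a^3 - 9.54*a^2 - 1.72*a + 0.61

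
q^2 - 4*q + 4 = (q - 2)^2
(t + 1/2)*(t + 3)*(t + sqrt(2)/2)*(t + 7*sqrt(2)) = t^4 + 7*t^3/2 + 15*sqrt(2)*t^3/2 + 17*t^2/2 + 105*sqrt(2)*t^2/4 + 45*sqrt(2)*t/4 + 49*t/2 + 21/2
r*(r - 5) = r^2 - 5*r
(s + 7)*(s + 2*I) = s^2 + 7*s + 2*I*s + 14*I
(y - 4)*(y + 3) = y^2 - y - 12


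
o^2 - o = o*(o - 1)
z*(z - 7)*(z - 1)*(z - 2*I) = z^4 - 8*z^3 - 2*I*z^3 + 7*z^2 + 16*I*z^2 - 14*I*z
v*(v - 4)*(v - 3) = v^3 - 7*v^2 + 12*v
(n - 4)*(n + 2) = n^2 - 2*n - 8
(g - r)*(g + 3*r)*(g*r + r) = g^3*r + 2*g^2*r^2 + g^2*r - 3*g*r^3 + 2*g*r^2 - 3*r^3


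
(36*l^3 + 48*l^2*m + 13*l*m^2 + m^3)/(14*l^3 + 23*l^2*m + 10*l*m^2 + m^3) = (36*l^2 + 12*l*m + m^2)/(14*l^2 + 9*l*m + m^2)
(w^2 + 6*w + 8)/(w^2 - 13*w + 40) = (w^2 + 6*w + 8)/(w^2 - 13*w + 40)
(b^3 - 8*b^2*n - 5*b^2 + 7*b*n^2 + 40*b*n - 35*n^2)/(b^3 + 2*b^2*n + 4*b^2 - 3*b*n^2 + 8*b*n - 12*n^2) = (b^2 - 7*b*n - 5*b + 35*n)/(b^2 + 3*b*n + 4*b + 12*n)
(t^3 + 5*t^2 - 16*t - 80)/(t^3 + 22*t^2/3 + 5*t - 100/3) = 3*(t - 4)/(3*t - 5)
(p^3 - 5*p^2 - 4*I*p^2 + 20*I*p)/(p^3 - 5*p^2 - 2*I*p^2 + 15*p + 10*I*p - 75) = p*(p - 4*I)/(p^2 - 2*I*p + 15)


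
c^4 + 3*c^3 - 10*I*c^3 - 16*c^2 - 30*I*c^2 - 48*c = c*(c + 3)*(c - 8*I)*(c - 2*I)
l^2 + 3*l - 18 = (l - 3)*(l + 6)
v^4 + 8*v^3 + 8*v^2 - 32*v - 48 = (v - 2)*(v + 2)^2*(v + 6)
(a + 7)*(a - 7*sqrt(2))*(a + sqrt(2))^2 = a^4 - 5*sqrt(2)*a^3 + 7*a^3 - 35*sqrt(2)*a^2 - 26*a^2 - 182*a - 14*sqrt(2)*a - 98*sqrt(2)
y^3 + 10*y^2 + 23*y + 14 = (y + 1)*(y + 2)*(y + 7)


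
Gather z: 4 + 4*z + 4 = 4*z + 8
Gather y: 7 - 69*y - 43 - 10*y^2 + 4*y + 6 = -10*y^2 - 65*y - 30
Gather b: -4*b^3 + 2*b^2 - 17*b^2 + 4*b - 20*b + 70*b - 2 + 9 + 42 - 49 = -4*b^3 - 15*b^2 + 54*b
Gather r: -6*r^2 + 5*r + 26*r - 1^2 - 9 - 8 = -6*r^2 + 31*r - 18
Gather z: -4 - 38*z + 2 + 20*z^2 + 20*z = 20*z^2 - 18*z - 2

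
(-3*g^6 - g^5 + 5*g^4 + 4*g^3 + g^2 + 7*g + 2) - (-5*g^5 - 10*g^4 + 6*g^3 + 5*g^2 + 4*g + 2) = -3*g^6 + 4*g^5 + 15*g^4 - 2*g^3 - 4*g^2 + 3*g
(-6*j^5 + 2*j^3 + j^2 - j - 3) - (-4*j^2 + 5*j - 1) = -6*j^5 + 2*j^3 + 5*j^2 - 6*j - 2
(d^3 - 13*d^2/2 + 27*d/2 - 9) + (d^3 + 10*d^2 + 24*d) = 2*d^3 + 7*d^2/2 + 75*d/2 - 9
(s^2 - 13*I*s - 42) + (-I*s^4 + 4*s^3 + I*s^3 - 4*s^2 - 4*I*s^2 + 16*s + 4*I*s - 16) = -I*s^4 + 4*s^3 + I*s^3 - 3*s^2 - 4*I*s^2 + 16*s - 9*I*s - 58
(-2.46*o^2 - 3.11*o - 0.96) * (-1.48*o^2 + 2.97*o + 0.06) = 3.6408*o^4 - 2.7034*o^3 - 7.9635*o^2 - 3.0378*o - 0.0576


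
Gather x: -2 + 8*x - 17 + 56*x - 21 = 64*x - 40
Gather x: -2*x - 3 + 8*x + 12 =6*x + 9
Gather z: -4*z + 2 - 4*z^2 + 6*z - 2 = -4*z^2 + 2*z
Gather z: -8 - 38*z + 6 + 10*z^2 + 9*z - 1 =10*z^2 - 29*z - 3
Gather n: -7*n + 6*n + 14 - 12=2 - n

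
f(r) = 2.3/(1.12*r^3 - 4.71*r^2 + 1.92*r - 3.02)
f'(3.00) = -0.10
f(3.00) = -0.24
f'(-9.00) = -0.00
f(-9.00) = -0.00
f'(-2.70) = -0.03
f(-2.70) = -0.04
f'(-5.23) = -0.00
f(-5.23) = -0.01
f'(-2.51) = -0.04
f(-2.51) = -0.04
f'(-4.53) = -0.01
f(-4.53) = -0.01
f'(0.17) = -0.12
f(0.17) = -0.81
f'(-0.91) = -0.34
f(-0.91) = -0.24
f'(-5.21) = -0.00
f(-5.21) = -0.01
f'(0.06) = -0.37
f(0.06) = -0.79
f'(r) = 2.3*(-3.36*r^2 + 9.42*r - 1.92)/(1.12*r^3 - 4.71*r^2 + 1.92*r - 3.02)^2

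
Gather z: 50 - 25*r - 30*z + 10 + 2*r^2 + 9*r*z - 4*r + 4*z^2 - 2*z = 2*r^2 - 29*r + 4*z^2 + z*(9*r - 32) + 60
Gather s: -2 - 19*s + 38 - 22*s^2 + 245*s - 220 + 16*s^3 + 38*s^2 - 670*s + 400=16*s^3 + 16*s^2 - 444*s + 216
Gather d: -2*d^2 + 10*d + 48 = -2*d^2 + 10*d + 48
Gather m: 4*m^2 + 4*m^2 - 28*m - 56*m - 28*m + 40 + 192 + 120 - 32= 8*m^2 - 112*m + 320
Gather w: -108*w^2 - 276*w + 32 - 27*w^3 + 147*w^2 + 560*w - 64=-27*w^3 + 39*w^2 + 284*w - 32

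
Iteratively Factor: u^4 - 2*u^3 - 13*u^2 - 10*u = (u + 1)*(u^3 - 3*u^2 - 10*u) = (u + 1)*(u + 2)*(u^2 - 5*u) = (u - 5)*(u + 1)*(u + 2)*(u)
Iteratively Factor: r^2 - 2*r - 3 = (r + 1)*(r - 3)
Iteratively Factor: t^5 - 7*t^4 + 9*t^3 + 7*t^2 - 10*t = (t + 1)*(t^4 - 8*t^3 + 17*t^2 - 10*t) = t*(t + 1)*(t^3 - 8*t^2 + 17*t - 10) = t*(t - 1)*(t + 1)*(t^2 - 7*t + 10) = t*(t - 2)*(t - 1)*(t + 1)*(t - 5)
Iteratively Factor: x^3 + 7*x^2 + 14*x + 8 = (x + 2)*(x^2 + 5*x + 4) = (x + 1)*(x + 2)*(x + 4)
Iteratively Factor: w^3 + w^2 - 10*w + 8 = (w - 2)*(w^2 + 3*w - 4) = (w - 2)*(w - 1)*(w + 4)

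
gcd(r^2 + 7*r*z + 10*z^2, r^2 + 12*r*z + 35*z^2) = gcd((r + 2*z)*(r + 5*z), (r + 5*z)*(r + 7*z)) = r + 5*z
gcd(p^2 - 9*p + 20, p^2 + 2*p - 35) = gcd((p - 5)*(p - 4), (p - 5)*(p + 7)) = p - 5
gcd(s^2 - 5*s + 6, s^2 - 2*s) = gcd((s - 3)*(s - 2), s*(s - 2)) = s - 2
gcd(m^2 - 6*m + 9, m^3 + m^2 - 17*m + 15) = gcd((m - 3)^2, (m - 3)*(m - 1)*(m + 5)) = m - 3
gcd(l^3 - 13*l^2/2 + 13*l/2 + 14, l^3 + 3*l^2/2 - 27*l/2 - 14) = l^2 - 5*l/2 - 7/2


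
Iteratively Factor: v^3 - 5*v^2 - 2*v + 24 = (v - 4)*(v^2 - v - 6) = (v - 4)*(v - 3)*(v + 2)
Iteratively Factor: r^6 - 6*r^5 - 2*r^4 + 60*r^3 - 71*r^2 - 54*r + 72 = (r - 2)*(r^5 - 4*r^4 - 10*r^3 + 40*r^2 + 9*r - 36) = (r - 2)*(r + 1)*(r^4 - 5*r^3 - 5*r^2 + 45*r - 36) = (r - 3)*(r - 2)*(r + 1)*(r^3 - 2*r^2 - 11*r + 12) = (r - 4)*(r - 3)*(r - 2)*(r + 1)*(r^2 + 2*r - 3) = (r - 4)*(r - 3)*(r - 2)*(r + 1)*(r + 3)*(r - 1)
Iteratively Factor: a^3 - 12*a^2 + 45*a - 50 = (a - 2)*(a^2 - 10*a + 25) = (a - 5)*(a - 2)*(a - 5)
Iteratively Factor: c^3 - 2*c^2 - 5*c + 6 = (c - 1)*(c^2 - c - 6) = (c - 3)*(c - 1)*(c + 2)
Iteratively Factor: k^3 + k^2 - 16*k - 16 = (k - 4)*(k^2 + 5*k + 4) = (k - 4)*(k + 4)*(k + 1)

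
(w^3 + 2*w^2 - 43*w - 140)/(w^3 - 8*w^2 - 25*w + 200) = (w^2 - 3*w - 28)/(w^2 - 13*w + 40)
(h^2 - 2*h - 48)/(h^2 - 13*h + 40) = (h + 6)/(h - 5)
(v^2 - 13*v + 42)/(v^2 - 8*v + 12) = (v - 7)/(v - 2)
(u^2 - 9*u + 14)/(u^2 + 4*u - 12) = (u - 7)/(u + 6)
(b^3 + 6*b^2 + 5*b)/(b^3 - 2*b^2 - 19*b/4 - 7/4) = 4*b*(b + 5)/(4*b^2 - 12*b - 7)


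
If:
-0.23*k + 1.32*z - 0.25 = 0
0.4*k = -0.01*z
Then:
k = -0.00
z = 0.19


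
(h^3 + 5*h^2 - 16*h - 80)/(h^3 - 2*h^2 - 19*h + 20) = (h^2 + h - 20)/(h^2 - 6*h + 5)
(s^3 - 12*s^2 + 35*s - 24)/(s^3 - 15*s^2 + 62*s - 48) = (s - 3)/(s - 6)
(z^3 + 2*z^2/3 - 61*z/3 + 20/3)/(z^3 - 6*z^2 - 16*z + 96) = (3*z^2 + 14*z - 5)/(3*(z^2 - 2*z - 24))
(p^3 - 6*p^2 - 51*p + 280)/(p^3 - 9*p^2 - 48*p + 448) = (p - 5)/(p - 8)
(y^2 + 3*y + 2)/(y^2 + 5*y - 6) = (y^2 + 3*y + 2)/(y^2 + 5*y - 6)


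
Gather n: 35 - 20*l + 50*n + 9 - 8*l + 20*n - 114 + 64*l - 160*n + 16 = 36*l - 90*n - 54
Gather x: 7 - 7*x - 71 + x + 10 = -6*x - 54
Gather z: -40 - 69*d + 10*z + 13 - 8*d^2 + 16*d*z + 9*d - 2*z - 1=-8*d^2 - 60*d + z*(16*d + 8) - 28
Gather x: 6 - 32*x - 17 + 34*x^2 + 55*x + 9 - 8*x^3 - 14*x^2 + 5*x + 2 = -8*x^3 + 20*x^2 + 28*x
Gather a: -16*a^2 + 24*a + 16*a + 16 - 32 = -16*a^2 + 40*a - 16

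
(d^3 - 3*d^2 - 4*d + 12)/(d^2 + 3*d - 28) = (d^3 - 3*d^2 - 4*d + 12)/(d^2 + 3*d - 28)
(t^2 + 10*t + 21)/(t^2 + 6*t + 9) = (t + 7)/(t + 3)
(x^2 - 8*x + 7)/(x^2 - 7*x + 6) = (x - 7)/(x - 6)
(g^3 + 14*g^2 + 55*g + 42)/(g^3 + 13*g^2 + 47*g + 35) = (g + 6)/(g + 5)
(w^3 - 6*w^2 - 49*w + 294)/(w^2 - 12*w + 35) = (w^2 + w - 42)/(w - 5)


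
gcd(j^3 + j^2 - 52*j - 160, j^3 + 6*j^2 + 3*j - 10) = j + 5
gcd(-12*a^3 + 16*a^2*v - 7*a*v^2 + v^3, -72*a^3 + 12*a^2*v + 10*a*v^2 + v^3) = -2*a + v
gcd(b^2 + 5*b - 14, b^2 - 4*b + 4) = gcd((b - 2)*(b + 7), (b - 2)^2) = b - 2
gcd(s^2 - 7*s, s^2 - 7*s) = s^2 - 7*s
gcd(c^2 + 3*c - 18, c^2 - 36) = c + 6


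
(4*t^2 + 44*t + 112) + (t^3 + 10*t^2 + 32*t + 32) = t^3 + 14*t^2 + 76*t + 144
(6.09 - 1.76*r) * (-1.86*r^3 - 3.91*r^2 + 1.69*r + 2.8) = 3.2736*r^4 - 4.4458*r^3 - 26.7863*r^2 + 5.3641*r + 17.052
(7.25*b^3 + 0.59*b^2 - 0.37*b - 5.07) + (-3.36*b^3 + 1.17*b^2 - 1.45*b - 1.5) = 3.89*b^3 + 1.76*b^2 - 1.82*b - 6.57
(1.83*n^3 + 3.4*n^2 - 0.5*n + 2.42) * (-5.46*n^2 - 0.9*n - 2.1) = -9.9918*n^5 - 20.211*n^4 - 4.173*n^3 - 19.9032*n^2 - 1.128*n - 5.082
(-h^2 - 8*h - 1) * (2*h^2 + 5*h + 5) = -2*h^4 - 21*h^3 - 47*h^2 - 45*h - 5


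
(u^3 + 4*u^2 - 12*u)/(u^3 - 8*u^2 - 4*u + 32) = u*(u + 6)/(u^2 - 6*u - 16)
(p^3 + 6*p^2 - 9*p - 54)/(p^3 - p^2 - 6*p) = (p^2 + 9*p + 18)/(p*(p + 2))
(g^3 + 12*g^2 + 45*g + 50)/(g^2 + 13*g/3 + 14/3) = 3*(g^2 + 10*g + 25)/(3*g + 7)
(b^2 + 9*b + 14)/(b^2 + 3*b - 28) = (b + 2)/(b - 4)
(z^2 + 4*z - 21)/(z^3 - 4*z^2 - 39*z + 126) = (z + 7)/(z^2 - z - 42)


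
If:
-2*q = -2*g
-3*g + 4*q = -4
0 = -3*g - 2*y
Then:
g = -4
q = -4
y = 6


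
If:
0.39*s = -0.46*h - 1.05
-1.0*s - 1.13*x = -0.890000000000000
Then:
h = 0.95804347826087*x - 3.03717391304348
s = 0.89 - 1.13*x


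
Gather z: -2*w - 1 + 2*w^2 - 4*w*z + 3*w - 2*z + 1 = 2*w^2 + w + z*(-4*w - 2)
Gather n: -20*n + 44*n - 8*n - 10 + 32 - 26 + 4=16*n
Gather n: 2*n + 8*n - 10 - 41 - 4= 10*n - 55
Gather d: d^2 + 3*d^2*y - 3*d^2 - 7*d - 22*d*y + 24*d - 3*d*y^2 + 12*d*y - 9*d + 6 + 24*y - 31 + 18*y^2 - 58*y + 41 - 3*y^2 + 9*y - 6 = d^2*(3*y - 2) + d*(-3*y^2 - 10*y + 8) + 15*y^2 - 25*y + 10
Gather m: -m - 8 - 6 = -m - 14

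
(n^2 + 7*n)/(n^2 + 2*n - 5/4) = 4*n*(n + 7)/(4*n^2 + 8*n - 5)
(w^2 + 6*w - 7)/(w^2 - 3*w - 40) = (-w^2 - 6*w + 7)/(-w^2 + 3*w + 40)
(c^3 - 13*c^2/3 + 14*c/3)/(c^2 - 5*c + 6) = c*(3*c - 7)/(3*(c - 3))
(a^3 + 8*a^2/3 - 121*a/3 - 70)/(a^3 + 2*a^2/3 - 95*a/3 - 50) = (a + 7)/(a + 5)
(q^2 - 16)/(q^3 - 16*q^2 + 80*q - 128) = (q + 4)/(q^2 - 12*q + 32)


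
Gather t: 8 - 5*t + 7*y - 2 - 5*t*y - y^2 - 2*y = t*(-5*y - 5) - y^2 + 5*y + 6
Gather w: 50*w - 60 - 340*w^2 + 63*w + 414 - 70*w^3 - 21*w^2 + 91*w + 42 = -70*w^3 - 361*w^2 + 204*w + 396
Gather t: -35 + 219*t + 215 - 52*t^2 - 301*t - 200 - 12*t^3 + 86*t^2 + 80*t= -12*t^3 + 34*t^2 - 2*t - 20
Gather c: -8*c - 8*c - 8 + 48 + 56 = 96 - 16*c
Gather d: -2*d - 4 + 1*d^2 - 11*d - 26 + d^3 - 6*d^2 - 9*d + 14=d^3 - 5*d^2 - 22*d - 16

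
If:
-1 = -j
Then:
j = 1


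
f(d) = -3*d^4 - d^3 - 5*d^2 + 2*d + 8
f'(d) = -12*d^3 - 3*d^2 - 10*d + 2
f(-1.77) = -35.10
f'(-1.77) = 76.84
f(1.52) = -20.04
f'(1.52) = -62.27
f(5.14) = -2343.60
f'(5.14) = -1758.22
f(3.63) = -619.35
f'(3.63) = -647.82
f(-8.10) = -12718.83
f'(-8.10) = 6263.46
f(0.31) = 8.08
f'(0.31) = -1.75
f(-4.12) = -879.57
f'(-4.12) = 831.49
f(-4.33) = -1067.79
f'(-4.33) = 963.25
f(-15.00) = -149647.00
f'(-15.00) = 39977.00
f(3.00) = -301.00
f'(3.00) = -379.00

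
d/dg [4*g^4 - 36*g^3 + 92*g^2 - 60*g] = 16*g^3 - 108*g^2 + 184*g - 60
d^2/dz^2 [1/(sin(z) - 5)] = (-5*sin(z) + cos(z)^2 + 1)/(sin(z) - 5)^3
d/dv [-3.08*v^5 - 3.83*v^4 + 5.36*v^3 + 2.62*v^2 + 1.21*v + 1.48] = -15.4*v^4 - 15.32*v^3 + 16.08*v^2 + 5.24*v + 1.21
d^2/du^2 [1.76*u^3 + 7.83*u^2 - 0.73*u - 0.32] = 10.56*u + 15.66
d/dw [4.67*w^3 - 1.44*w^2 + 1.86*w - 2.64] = 14.01*w^2 - 2.88*w + 1.86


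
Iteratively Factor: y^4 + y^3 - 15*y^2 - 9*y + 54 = (y - 3)*(y^3 + 4*y^2 - 3*y - 18) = (y - 3)*(y + 3)*(y^2 + y - 6) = (y - 3)*(y - 2)*(y + 3)*(y + 3)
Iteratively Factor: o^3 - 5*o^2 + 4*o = (o)*(o^2 - 5*o + 4) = o*(o - 4)*(o - 1)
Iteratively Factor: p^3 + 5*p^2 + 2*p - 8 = (p + 4)*(p^2 + p - 2) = (p + 2)*(p + 4)*(p - 1)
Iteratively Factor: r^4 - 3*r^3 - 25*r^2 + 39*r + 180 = (r + 3)*(r^3 - 6*r^2 - 7*r + 60) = (r - 4)*(r + 3)*(r^2 - 2*r - 15) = (r - 5)*(r - 4)*(r + 3)*(r + 3)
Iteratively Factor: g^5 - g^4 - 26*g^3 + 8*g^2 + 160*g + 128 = (g - 4)*(g^4 + 3*g^3 - 14*g^2 - 48*g - 32) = (g - 4)*(g + 2)*(g^3 + g^2 - 16*g - 16) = (g - 4)^2*(g + 2)*(g^2 + 5*g + 4) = (g - 4)^2*(g + 1)*(g + 2)*(g + 4)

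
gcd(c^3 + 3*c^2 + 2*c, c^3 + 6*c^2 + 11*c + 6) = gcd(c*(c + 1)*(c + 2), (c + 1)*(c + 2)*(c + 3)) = c^2 + 3*c + 2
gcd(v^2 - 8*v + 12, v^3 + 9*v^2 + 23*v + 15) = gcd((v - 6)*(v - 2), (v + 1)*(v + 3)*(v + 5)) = 1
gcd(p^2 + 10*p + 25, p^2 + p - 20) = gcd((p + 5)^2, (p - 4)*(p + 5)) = p + 5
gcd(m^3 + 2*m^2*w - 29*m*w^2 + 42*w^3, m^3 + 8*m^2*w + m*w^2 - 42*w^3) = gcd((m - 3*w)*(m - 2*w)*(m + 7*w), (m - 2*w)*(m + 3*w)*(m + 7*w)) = -m^2 - 5*m*w + 14*w^2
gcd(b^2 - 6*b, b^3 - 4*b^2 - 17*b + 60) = 1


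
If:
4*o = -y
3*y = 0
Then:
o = 0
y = 0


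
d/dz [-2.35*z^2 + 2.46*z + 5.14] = 2.46 - 4.7*z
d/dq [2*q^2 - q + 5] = 4*q - 1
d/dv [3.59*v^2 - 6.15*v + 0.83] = 7.18*v - 6.15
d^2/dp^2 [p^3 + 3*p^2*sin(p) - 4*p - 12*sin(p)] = -3*p^2*sin(p) + 12*p*cos(p) + 6*p + 18*sin(p)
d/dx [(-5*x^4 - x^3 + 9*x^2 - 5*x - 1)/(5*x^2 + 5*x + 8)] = (-50*x^5 - 80*x^4 - 170*x^3 + 46*x^2 + 154*x - 35)/(25*x^4 + 50*x^3 + 105*x^2 + 80*x + 64)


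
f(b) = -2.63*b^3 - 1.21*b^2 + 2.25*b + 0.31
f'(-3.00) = -61.50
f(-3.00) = 53.68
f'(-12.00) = -1104.87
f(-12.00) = 4343.71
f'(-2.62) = -45.57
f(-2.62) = 33.41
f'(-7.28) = -398.29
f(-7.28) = 934.53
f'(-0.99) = -3.09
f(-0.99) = -0.55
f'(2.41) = -49.41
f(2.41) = -38.11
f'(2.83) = -67.79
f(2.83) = -62.62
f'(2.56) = -55.65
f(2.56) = -45.98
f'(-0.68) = 0.25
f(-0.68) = -0.95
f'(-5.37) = -212.28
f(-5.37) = 360.60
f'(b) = -7.89*b^2 - 2.42*b + 2.25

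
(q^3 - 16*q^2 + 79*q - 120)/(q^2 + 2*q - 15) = (q^2 - 13*q + 40)/(q + 5)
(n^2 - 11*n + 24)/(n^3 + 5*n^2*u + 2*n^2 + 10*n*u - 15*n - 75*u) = (n - 8)/(n^2 + 5*n*u + 5*n + 25*u)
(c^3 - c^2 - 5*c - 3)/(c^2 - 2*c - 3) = c + 1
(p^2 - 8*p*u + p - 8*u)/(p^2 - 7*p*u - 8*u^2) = (p + 1)/(p + u)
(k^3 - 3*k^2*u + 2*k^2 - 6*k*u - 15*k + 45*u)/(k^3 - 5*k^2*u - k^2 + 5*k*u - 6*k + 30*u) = (-k^2 + 3*k*u - 5*k + 15*u)/(-k^2 + 5*k*u - 2*k + 10*u)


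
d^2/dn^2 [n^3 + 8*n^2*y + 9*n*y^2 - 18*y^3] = 6*n + 16*y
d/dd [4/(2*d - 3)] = -8/(2*d - 3)^2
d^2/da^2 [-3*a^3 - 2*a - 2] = -18*a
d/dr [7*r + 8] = 7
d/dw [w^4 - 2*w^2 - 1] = 4*w*(w^2 - 1)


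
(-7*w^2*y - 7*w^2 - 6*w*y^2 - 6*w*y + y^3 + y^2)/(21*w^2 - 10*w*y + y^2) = (w*y + w + y^2 + y)/(-3*w + y)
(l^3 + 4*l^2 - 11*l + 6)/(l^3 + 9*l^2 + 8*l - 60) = (l^2 - 2*l + 1)/(l^2 + 3*l - 10)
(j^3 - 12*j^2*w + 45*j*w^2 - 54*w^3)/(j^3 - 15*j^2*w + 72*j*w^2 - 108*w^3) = (-j + 3*w)/(-j + 6*w)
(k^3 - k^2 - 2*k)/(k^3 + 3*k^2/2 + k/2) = 2*(k - 2)/(2*k + 1)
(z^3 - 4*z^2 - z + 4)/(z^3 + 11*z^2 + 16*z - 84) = (z^3 - 4*z^2 - z + 4)/(z^3 + 11*z^2 + 16*z - 84)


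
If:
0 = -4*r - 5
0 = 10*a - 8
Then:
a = 4/5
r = -5/4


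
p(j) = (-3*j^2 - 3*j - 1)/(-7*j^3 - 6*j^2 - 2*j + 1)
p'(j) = (-6*j - 3)/(-7*j^3 - 6*j^2 - 2*j + 1) + (-3*j^2 - 3*j - 1)*(21*j^2 + 12*j + 2)/(-7*j^3 - 6*j^2 - 2*j + 1)^2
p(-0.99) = -0.25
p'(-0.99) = 0.07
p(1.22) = 0.40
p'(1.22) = -0.37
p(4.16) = 0.11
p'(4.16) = -0.03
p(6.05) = 0.07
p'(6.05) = -0.01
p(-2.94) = -0.14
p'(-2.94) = -0.04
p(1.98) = 0.23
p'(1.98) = -0.13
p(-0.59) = -0.18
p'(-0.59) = 0.09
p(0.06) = -1.39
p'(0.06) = -8.46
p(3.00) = 0.15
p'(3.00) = -0.05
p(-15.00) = -0.03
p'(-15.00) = 0.00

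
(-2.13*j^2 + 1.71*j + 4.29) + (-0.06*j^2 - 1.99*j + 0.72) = -2.19*j^2 - 0.28*j + 5.01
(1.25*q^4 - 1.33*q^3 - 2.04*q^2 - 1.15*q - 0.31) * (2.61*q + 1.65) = 3.2625*q^5 - 1.4088*q^4 - 7.5189*q^3 - 6.3675*q^2 - 2.7066*q - 0.5115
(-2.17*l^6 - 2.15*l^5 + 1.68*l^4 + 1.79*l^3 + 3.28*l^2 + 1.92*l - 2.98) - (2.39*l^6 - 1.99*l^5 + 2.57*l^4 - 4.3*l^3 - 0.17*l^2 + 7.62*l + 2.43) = -4.56*l^6 - 0.16*l^5 - 0.89*l^4 + 6.09*l^3 + 3.45*l^2 - 5.7*l - 5.41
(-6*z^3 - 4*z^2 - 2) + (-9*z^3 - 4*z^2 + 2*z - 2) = -15*z^3 - 8*z^2 + 2*z - 4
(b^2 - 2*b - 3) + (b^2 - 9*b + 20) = 2*b^2 - 11*b + 17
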